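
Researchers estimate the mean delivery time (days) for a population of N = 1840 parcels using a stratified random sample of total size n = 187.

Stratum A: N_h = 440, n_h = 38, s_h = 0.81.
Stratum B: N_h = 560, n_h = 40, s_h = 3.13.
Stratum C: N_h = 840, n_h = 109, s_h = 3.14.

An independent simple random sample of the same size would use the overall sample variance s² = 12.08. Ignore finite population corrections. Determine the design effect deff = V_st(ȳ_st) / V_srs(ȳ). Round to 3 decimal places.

deff ≈ 0.658

V̂(ȳ_st) = Σ W_h² s_h²/n_h, with W_h = N_h/N and N = 1840:
  stratum A: (440/1840)²·0.81²/38 = 0.000987316
  stratum B: (560/1840)²·3.13²/40 = 0.0226866
  stratum C: (840/1840)²·3.14²/109 = 0.0188519
V_st = 0.0425258
V_srs = s²/n = 12.08/187 = 0.0645989
deff = V_st / V_srs = 0.0425258/0.0645989 = 0.6583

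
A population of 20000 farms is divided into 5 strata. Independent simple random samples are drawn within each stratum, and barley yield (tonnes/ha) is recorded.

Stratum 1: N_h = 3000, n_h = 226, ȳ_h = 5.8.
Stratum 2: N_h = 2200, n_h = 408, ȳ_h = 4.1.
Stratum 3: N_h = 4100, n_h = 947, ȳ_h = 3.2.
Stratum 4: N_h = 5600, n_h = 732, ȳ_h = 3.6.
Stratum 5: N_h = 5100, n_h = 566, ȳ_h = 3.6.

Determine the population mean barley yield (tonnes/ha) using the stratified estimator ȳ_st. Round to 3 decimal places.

ȳ_st ≈ 3.903

N = Σ N_h = 20000. Stratum weights W_h = N_h/N.
ȳ_st = (3000·5.8 + 2200·4.1 + 4100·3.2 + 5600·3.6 + 5100·3.6) / 20000 = 3.90300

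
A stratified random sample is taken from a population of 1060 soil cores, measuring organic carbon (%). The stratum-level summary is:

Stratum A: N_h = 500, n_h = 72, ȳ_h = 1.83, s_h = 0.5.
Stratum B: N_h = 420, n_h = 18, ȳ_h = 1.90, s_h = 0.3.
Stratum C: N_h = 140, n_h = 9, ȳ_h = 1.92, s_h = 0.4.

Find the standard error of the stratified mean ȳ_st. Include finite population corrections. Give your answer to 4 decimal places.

SE(ȳ_st) ≈ 0.0413

V̂(ȳ_st) = Σ W_h² (1 − n_h/N_h) s_h²/n_h, with W_h = N_h/N and N = 1060:
  stratum A: (500/1060)²·(1 − 72/500)·0.5²/72 = 0.000661317
  stratum B: (420/1060)²·(1 − 18/420)·0.3²/18 = 0.000751335
  stratum C: (140/1060)²·(1 − 9/140)·0.4²/9 = 0.000290178
V̂(ȳ_st) = 0.00170283
SE(ȳ_st) = √0.00170283 = 0.0412654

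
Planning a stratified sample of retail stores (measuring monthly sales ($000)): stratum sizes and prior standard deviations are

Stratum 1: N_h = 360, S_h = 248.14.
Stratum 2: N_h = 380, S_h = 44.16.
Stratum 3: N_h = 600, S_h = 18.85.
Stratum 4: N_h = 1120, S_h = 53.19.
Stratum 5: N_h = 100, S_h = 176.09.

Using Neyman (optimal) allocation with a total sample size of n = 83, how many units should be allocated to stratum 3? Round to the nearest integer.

5

Neyman allocation: n_h = n · N_h S_h / Σ N_i S_i, with n = 83.
  stratum 1: N_h·S_h = 360·248.14 = 89330.40
  stratum 2: N_h·S_h = 380·44.16 = 16780.80
  stratum 3: N_h·S_h = 600·18.85 = 11310.00
  stratum 4: N_h·S_h = 1120·53.19 = 59572.80
  stratum 5: N_h·S_h = 100·176.09 = 17609.00
Σ N_h S_h = 194603.00
n for stratum 3 = 83·11310.00/194603.00 = 4.824 → 5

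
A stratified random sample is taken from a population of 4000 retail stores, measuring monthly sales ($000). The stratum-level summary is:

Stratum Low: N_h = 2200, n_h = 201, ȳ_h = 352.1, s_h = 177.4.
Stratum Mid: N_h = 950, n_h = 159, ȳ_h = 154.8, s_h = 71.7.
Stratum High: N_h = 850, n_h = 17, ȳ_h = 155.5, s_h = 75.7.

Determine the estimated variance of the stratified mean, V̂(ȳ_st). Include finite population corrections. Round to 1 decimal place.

V̂(ȳ_st) = Σ W_h² (1 − n_h/N_h) s_h²/n_h, with W_h = N_h/N and N = 4000:
  stratum Low: (2200/4000)²·(1 − 201/2200)·177.4²/201 = 43.0355
  stratum Mid: (950/4000)²·(1 − 159/950)·71.7²/159 = 1.51852
  stratum High: (850/4000)²·(1 − 17/850)·75.7²/17 = 14.9172
V̂(ȳ_st) = 59.4712

V̂(ȳ_st) ≈ 59.5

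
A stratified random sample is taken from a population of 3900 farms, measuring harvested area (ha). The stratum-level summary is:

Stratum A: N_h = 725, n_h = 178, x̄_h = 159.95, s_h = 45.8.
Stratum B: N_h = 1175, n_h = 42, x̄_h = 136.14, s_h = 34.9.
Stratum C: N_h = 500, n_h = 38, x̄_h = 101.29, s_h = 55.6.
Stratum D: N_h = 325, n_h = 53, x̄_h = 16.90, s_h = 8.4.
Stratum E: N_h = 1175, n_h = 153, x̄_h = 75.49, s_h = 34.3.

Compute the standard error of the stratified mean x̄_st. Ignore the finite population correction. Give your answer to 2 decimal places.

SE(x̄_st) ≈ 2.25

V̂(x̄_st) = Σ W_h² s_h²/n_h, with W_h = N_h/N and N = 3900:
  stratum A: (725/3900)²·45.8²/178 = 0.407247
  stratum B: (1175/3900)²·34.9²/42 = 2.63238
  stratum C: (500/3900)²·55.6²/38 = 1.33714
  stratum D: (325/3900)²·8.4²/53 = 0.00924528
  stratum E: (1175/3900)²·34.3²/153 = 0.697981
V̂(x̄_st) = 5.08399
SE(x̄_st) = √5.08399 = 2.25477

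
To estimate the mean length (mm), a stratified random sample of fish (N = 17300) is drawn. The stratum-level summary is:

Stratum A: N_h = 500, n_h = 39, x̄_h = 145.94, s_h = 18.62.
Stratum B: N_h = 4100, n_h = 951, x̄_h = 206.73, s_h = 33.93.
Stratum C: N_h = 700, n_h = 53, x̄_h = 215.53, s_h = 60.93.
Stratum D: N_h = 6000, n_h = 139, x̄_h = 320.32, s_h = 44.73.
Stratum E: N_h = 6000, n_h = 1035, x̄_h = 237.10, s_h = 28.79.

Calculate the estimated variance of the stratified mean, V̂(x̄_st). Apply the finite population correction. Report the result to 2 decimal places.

V̂(x̄_st) = Σ W_h² (1 − n_h/N_h) s_h²/n_h, with W_h = N_h/N and N = 17300:
  stratum A: (500/17300)²·(1 − 39/500)·18.62²/39 = 0.00684658
  stratum B: (4100/17300)²·(1 − 951/4100)·33.93²/951 = 0.0522218
  stratum C: (700/17300)²·(1 − 53/700)·60.93²/53 = 0.105998
  stratum D: (6000/17300)²·(1 − 139/6000)·44.73²/139 = 1.69127
  stratum E: (6000/17300)²·(1 − 1035/6000)·28.79²/1035 = 0.0797116
V̂(x̄_st) = 1.93605

V̂(x̄_st) ≈ 1.94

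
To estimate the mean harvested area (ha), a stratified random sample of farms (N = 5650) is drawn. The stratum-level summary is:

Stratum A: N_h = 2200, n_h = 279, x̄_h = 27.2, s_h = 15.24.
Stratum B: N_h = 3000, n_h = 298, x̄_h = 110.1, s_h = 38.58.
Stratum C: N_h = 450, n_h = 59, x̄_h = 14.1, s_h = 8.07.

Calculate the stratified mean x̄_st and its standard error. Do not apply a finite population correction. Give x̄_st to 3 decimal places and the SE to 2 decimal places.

x̄_st = Σ W_h x̄_h = (2200·27.2 + 3000·110.1 + 450·14.1)/5650 = 70.17434
V̂(x̄_st) = Σ W_h² s_h²/n_h, with W_h = N_h/N and N = 5650:
  stratum A: (2200/5650)²·15.24²/279 = 0.126216
  stratum B: (3000/5650)²·38.58²/298 = 1.40817
  stratum C: (450/5650)²·8.07²/59 = 0.00700202
V̂(x̄_st) = 1.54138
SE(x̄_st) = √1.54138 = 1.24152

x̄_st ≈ 70.174, SE ≈ 1.24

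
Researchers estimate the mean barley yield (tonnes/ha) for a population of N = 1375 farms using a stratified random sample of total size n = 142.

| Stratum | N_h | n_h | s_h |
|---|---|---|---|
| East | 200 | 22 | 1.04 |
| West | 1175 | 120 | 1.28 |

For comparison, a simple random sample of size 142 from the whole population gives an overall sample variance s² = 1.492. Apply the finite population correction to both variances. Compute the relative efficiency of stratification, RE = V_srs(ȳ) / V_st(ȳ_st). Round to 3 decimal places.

RE ≈ 0.954

V̂(ȳ_st) = Σ W_h² (1 − n_h/N_h) s_h²/n_h, with W_h = N_h/N and N = 1375:
  stratum East: (200/1375)²·(1 − 22/200)·1.04²/22 = 0.000925739
  stratum West: (1175/1375)²·(1 − 120/1175)·1.28²/120 = 0.00895207
V_st = 0.00987781
V_srs = (1 − 142/1375)·1.492/142 = 0.00942195
Relative efficiency = V_srs / V_st = 0.00942195/0.00987781 = 0.9539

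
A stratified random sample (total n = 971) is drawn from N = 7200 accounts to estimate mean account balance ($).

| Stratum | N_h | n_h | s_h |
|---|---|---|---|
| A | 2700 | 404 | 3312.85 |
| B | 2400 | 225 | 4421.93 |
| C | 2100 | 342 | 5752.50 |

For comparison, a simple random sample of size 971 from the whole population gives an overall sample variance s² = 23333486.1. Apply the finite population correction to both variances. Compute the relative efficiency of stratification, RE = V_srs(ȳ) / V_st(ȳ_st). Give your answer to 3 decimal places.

RE ≈ 1.101

V̂(ȳ_st) = Σ W_h² (1 − n_h/N_h) s_h²/n_h, with W_h = N_h/N and N = 7200:
  stratum A: (2700/7200)²·(1 − 404/2700)·3312.85²/404 = 3248.57
  stratum B: (2400/7200)²·(1 − 225/2400)·4421.93²/225 = 8750.78
  stratum C: (2100/7200)²·(1 − 342/2100)·5752.50²/342 = 6890.65
V_st = 18890
V_srs = (1 − 971/7200)·23333486.1/971 = 20789.6
Relative efficiency = V_srs / V_st = 20789.6/18890 = 1.1006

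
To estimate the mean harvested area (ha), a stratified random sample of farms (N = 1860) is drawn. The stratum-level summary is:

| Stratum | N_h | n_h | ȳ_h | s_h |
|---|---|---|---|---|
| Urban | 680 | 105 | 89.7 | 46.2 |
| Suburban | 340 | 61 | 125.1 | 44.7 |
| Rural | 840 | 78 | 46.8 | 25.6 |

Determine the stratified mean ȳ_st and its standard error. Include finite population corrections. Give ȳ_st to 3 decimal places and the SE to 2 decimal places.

ȳ_st ≈ 76.797, SE ≈ 2.18

ȳ_st = Σ W_h ȳ_h = (680·89.7 + 340·125.1 + 840·46.8)/1860 = 76.79677
V̂(ȳ_st) = Σ W_h² (1 − n_h/N_h) s_h²/n_h, with W_h = N_h/N and N = 1860:
  stratum Urban: (680/1860)²·(1 − 105/680)·46.2²/105 = 2.29745
  stratum Suburban: (340/1860)²·(1 − 61/340)·44.7²/61 = 0.898137
  stratum Rural: (840/1860)²·(1 − 78/840)·25.6²/78 = 1.55451
V̂(ȳ_st) = 4.75009
SE(ȳ_st) = √4.75009 = 2.17947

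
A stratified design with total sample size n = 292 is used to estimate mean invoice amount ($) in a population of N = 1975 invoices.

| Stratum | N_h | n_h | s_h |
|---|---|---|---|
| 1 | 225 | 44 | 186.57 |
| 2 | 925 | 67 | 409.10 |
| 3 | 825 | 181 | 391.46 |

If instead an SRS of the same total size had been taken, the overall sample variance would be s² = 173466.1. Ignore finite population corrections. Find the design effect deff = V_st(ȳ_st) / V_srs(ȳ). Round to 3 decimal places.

deff ≈ 1.188

V̂(ȳ_st) = Σ W_h² s_h²/n_h, with W_h = N_h/N and N = 1975:
  stratum 1: (225/1975)²·186.57²/44 = 10.2674
  stratum 2: (925/1975)²·409.10²/67 = 547.941
  stratum 3: (825/1975)²·391.46²/181 = 147.73
V_st = 705.938
V_srs = s²/n = 173466.1/292 = 594.062
deff = V_st / V_srs = 705.938/594.062 = 1.1883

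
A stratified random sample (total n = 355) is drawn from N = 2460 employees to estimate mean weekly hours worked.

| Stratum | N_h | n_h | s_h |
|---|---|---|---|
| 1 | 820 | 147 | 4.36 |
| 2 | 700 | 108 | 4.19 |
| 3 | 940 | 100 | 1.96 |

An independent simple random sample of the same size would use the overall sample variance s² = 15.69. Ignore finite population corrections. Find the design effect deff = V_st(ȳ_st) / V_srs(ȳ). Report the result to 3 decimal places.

V̂(ȳ_st) = Σ W_h² s_h²/n_h, with W_h = N_h/N and N = 2460:
  stratum 1: (820/2460)²·4.36²/147 = 0.0143686
  stratum 2: (700/2460)²·4.19²/108 = 0.0131623
  stratum 3: (940/2460)²·1.96²/100 = 0.00560916
V_st = 0.03314
V_srs = s²/n = 15.69/355 = 0.0441972
deff = V_st / V_srs = 0.03314/0.0441972 = 0.7498

deff ≈ 0.750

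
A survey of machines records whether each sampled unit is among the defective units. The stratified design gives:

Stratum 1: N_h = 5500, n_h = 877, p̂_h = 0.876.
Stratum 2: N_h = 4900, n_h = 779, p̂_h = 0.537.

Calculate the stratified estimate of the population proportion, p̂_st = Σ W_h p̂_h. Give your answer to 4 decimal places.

N = 10400; stratum weights W_h = N_h/N.
p̂_st = Σ W_h p̂_h = (5500·0.876 + 4900·0.537)/10400 = 0.71628

p̂_st ≈ 0.7163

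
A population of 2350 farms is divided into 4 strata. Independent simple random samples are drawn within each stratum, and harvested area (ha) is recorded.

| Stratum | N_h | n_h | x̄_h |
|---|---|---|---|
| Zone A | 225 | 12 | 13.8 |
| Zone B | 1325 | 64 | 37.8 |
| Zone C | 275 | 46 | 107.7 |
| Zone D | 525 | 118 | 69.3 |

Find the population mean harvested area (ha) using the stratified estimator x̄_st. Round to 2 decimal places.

x̄_st ≈ 50.72

N = Σ N_h = 2350. Stratum weights W_h = N_h/N.
x̄_st = (225·13.8 + 1325·37.8 + 275·107.7 + 525·69.3) / 2350 = 50.7191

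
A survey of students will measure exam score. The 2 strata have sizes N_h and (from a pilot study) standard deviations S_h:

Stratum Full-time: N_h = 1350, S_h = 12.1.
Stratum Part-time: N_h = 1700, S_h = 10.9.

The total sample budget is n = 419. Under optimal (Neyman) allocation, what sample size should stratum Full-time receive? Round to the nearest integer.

196

Neyman allocation: n_h = n · N_h S_h / Σ N_i S_i, with n = 419.
  stratum Full-time: N_h·S_h = 1350·12.1 = 16335.00
  stratum Part-time: N_h·S_h = 1700·10.9 = 18530.00
Σ N_h S_h = 34865.00
n for stratum Full-time = 419·16335.00/34865.00 = 196.310 → 196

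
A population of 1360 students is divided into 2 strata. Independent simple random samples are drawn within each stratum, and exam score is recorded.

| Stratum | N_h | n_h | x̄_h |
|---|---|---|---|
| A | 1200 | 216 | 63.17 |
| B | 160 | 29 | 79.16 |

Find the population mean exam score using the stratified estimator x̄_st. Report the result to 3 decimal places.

x̄_st ≈ 65.051

N = Σ N_h = 1360. Stratum weights W_h = N_h/N.
x̄_st = (1200·63.17 + 160·79.16) / 1360 = 65.05118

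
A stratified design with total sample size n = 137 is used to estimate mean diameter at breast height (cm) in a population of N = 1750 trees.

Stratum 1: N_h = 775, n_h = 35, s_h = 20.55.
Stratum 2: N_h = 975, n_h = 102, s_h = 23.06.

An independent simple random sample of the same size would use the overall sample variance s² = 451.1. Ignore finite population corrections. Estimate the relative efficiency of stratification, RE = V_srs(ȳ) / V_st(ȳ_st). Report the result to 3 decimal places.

RE ≈ 0.826

V̂(ȳ_st) = Σ W_h² s_h²/n_h, with W_h = N_h/N and N = 1750:
  stratum 1: (775/1750)²·20.55²/35 = 2.36637
  stratum 2: (975/1750)²·23.06²/102 = 1.61827
V_st = 3.98464
V_srs = s²/n = 451.1/137 = 3.2927
Relative efficiency = V_srs / V_st = 3.2927/3.98464 = 0.8263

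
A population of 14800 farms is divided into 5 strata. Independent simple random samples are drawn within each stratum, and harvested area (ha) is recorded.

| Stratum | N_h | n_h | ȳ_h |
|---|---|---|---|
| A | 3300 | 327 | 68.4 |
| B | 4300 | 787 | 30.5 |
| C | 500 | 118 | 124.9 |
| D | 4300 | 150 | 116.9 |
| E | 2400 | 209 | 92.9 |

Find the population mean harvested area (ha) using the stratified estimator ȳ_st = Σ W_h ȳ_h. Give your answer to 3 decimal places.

N = Σ N_h = 14800. Stratum weights W_h = N_h/N.
ȳ_st = (3300·68.4 + 4300·30.5 + 500·124.9 + 4300·116.9 + 2400·92.9) / 14800 = 77.36149

ȳ_st ≈ 77.361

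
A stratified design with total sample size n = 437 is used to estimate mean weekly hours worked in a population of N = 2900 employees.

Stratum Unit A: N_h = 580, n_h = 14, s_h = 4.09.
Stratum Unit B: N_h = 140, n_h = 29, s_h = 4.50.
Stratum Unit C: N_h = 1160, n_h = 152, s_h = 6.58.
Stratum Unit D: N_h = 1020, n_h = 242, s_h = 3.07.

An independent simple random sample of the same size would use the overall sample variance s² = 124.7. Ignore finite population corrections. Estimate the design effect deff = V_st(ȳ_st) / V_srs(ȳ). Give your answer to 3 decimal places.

V̂(ȳ_st) = Σ W_h² s_h²/n_h, with W_h = N_h/N and N = 2900:
  stratum Unit A: (580/2900)²·4.09²/14 = 0.0477946
  stratum Unit B: (140/2900)²·4.50²/29 = 0.00162737
  stratum Unit C: (1160/2900)²·6.58²/152 = 0.0455752
  stratum Unit D: (1020/2900)²·3.07²/242 = 0.00481799
V_st = 0.0998151
V_srs = s²/n = 124.7/437 = 0.285355
deff = V_st / V_srs = 0.0998151/0.285355 = 0.3498

deff ≈ 0.350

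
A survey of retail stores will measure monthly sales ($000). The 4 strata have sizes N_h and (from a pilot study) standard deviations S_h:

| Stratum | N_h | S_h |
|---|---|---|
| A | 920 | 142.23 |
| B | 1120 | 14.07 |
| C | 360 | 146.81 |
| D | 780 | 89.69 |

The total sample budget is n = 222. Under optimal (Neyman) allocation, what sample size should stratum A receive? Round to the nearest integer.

108

Neyman allocation: n_h = n · N_h S_h / Σ N_i S_i, with n = 222.
  stratum A: N_h·S_h = 920·142.23 = 130851.60
  stratum B: N_h·S_h = 1120·14.07 = 15758.40
  stratum C: N_h·S_h = 360·146.81 = 52851.60
  stratum D: N_h·S_h = 780·89.69 = 69958.20
Σ N_h S_h = 269419.80
n for stratum A = 222·130851.60/269419.80 = 107.821 → 108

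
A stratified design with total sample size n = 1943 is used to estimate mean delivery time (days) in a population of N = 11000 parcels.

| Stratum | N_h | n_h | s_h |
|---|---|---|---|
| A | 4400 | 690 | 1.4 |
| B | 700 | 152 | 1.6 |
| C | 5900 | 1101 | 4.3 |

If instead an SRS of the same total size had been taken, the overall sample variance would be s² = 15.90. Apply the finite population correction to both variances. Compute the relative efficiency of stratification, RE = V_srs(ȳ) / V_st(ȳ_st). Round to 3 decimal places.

V̂(ȳ_st) = Σ W_h² (1 − n_h/N_h) s_h²/n_h, with W_h = N_h/N and N = 11000:
  stratum A: (4400/11000)²·(1 − 690/4400)·1.4²/690 = 0.00038322
  stratum B: (700/11000)²·(1 − 152/700)·1.6²/152 = 5.33936e-05
  stratum C: (5900/11000)²·(1 − 1101/5900)·4.3²/1101 = 0.00392977
V_st = 0.00436638
V_srs = (1 − 1943/11000)·15.90/1943 = 0.00673777
Relative efficiency = V_srs / V_st = 0.00673777/0.00436638 = 1.5431

RE ≈ 1.543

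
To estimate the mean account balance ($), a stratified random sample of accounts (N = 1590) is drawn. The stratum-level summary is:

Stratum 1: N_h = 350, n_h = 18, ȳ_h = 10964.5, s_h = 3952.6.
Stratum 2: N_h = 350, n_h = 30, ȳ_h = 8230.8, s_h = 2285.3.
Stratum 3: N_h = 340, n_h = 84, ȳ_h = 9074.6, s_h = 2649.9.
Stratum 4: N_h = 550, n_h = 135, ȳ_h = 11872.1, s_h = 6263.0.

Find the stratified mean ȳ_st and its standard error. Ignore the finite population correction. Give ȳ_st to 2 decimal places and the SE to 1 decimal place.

ȳ_st = Σ W_h ȳ_h = (350·10964.5 + 350·8230.8 + 340·9074.6 + 550·11872.1)/1590 = 10272.56226
V̂(ȳ_st) = Σ W_h² s_h²/n_h, with W_h = N_h/N and N = 1590:
  stratum 1: (350/1590)²·3952.6²/18 = 42056.7
  stratum 2: (350/1590)²·2285.3²/30 = 8435.43
  stratum 3: (340/1590)²·2649.9²/84 = 3822.46
  stratum 4: (550/1590)²·6263.0²/135 = 34766.6
V̂(ȳ_st) = 89081.2
SE(ȳ_st) = √89081.2 = 298.465

ȳ_st ≈ 10272.56, SE ≈ 298.5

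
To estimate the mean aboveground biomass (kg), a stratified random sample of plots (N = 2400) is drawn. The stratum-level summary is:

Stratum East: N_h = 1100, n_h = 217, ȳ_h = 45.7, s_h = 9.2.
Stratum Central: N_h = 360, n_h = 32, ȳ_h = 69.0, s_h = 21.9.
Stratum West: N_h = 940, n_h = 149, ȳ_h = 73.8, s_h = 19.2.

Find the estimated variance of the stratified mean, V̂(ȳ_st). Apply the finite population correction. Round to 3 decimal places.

V̂(ȳ_st) = Σ W_h² (1 − n_h/N_h) s_h²/n_h, with W_h = N_h/N and N = 2400:
  stratum East: (1100/2400)²·(1 − 217/1100)·9.2²/217 = 0.0657729
  stratum Central: (360/2400)²·(1 − 32/360)·21.9²/32 = 0.30725
  stratum West: (940/2400)²·(1 − 149/940)·19.2²/149 = 0.319373
V̂(ȳ_st) = 0.692396

V̂(ȳ_st) ≈ 0.692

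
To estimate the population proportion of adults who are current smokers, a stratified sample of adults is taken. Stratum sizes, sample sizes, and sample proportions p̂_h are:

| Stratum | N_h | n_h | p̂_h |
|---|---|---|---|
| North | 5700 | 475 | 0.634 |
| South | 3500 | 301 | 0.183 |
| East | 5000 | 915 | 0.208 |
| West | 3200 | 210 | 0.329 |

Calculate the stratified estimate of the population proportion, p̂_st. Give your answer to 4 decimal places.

N = 17400; stratum weights W_h = N_h/N.
p̂_st = Σ W_h p̂_h = (5700·0.634 + 3500·0.183 + 5000·0.208 + 3200·0.329)/17400 = 0.36478

p̂_st ≈ 0.3648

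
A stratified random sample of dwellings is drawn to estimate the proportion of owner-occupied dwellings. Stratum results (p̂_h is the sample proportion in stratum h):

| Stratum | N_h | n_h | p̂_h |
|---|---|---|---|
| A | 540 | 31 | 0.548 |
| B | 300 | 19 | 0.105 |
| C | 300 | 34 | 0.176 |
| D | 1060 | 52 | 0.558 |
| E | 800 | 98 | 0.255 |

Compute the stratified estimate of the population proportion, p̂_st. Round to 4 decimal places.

p̂_st ≈ 0.3919

N = 3000; stratum weights W_h = N_h/N.
p̂_st = Σ W_h p̂_h = (540·0.548 + 300·0.105 + 300·0.176 + 1060·0.558 + 800·0.255)/3000 = 0.39190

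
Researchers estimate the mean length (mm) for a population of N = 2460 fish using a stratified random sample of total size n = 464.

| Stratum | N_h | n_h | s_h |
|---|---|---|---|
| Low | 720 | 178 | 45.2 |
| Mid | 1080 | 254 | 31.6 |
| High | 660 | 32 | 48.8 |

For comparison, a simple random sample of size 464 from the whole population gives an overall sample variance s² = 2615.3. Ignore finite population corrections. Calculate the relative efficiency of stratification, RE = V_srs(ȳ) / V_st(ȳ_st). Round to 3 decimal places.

V̂(ȳ_st) = Σ W_h² s_h²/n_h, with W_h = N_h/N and N = 2460:
  stratum Low: (720/2460)²·45.2²/178 = 0.983222
  stratum Mid: (1080/2460)²·31.6²/254 = 0.757736
  stratum High: (660/2460)²·48.8²/32 = 5.35682
V_st = 7.09778
V_srs = s²/n = 2615.3/464 = 5.63642
Relative efficiency = V_srs / V_st = 5.63642/7.09778 = 0.7941

RE ≈ 0.794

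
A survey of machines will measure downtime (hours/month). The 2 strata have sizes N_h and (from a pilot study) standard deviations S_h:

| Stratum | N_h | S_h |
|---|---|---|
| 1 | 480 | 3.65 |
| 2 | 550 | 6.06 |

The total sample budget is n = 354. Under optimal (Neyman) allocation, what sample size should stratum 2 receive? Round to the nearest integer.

232

Neyman allocation: n_h = n · N_h S_h / Σ N_i S_i, with n = 354.
  stratum 1: N_h·S_h = 480·3.65 = 1752.00
  stratum 2: N_h·S_h = 550·6.06 = 3333.00
Σ N_h S_h = 5085.00
n for stratum 2 = 354·3333.00/5085.00 = 232.032 → 232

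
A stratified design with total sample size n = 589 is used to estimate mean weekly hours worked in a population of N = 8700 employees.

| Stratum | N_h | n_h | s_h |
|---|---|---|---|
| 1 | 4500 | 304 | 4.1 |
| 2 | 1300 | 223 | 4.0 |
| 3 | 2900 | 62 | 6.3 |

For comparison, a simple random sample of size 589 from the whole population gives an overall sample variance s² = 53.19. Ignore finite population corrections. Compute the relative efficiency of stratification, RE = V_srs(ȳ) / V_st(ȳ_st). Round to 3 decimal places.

RE ≈ 1.032

V̂(ȳ_st) = Σ W_h² s_h²/n_h, with W_h = N_h/N and N = 8700:
  stratum 1: (4500/8700)²·4.1²/304 = 0.0147938
  stratum 2: (1300/8700)²·4.0²/223 = 0.001602
  stratum 3: (2900/8700)²·6.3²/62 = 0.071129
V_st = 0.0875249
V_srs = s²/n = 53.19/589 = 0.0903056
Relative efficiency = V_srs / V_st = 0.0903056/0.0875249 = 1.0318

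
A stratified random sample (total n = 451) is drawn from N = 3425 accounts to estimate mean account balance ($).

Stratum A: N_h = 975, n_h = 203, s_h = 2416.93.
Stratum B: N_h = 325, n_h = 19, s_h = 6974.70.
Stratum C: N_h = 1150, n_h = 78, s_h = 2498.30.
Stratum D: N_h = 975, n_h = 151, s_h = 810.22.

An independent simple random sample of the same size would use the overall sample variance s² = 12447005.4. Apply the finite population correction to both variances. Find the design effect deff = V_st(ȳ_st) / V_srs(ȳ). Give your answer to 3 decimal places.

V̂(ȳ_st) = Σ W_h² (1 − n_h/N_h) s_h²/n_h, with W_h = N_h/N and N = 3425:
  stratum A: (975/3425)²·(1 − 203/975)·2416.93²/203 = 1846.43
  stratum B: (325/3425)²·(1 − 19/325)·6974.70²/19 = 21706.1
  stratum C: (1150/3425)²·(1 − 78/1150)·2498.30²/78 = 8409.42
  stratum D: (975/3425)²·(1 − 151/975)·810.22²/151 = 297.742
V_st = 32259.7
V_srs = (1 − 451/3425)·12447005.4/451 = 23964.5
deff = V_st / V_srs = 32259.7/23964.5 = 1.3461

deff ≈ 1.346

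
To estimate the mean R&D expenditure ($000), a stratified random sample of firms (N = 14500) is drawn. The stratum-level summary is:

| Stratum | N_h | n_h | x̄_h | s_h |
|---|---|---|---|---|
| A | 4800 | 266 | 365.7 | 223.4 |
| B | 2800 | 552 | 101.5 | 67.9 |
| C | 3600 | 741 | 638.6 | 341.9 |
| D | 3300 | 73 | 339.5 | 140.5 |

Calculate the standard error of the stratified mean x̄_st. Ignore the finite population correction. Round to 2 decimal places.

V̂(x̄_st) = Σ W_h² s_h²/n_h, with W_h = N_h/N and N = 14500:
  stratum A: (4800/14500)²·223.4²/266 = 20.5604
  stratum B: (2800/14500)²·67.9²/552 = 0.311444
  stratum C: (3600/14500)²·341.9²/741 = 9.72409
  stratum D: (3300/14500)²·140.5²/73 = 14.0062
V̂(x̄_st) = 44.6022
SE(x̄_st) = √44.6022 = 6.67848

SE(x̄_st) ≈ 6.68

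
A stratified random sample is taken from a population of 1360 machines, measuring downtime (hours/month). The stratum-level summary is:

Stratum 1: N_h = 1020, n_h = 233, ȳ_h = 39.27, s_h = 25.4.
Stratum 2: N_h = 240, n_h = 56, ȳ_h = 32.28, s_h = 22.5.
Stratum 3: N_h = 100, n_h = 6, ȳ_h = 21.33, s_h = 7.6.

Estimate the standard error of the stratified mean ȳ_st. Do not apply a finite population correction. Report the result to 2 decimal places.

SE(ȳ_st) ≈ 1.38

V̂(ȳ_st) = Σ W_h² s_h²/n_h, with W_h = N_h/N and N = 1360:
  stratum 1: (1020/1360)²·25.4²/233 = 1.55752
  stratum 2: (240/1360)²·22.5²/56 = 0.281528
  stratum 3: (100/1360)²·7.6²/6 = 0.0520473
V̂(ȳ_st) = 1.8911
SE(ȳ_st) = √1.8911 = 1.37517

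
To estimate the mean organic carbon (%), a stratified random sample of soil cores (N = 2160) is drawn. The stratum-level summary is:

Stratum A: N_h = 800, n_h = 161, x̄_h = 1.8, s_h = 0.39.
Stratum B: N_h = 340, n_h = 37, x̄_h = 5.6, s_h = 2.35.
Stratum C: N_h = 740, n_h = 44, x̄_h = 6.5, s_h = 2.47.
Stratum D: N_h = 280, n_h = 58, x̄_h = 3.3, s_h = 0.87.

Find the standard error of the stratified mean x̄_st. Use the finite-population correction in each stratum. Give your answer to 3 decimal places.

V̂(x̄_st) = Σ W_h² (1 − n_h/N_h) s_h²/n_h, with W_h = N_h/N and N = 2160:
  stratum A: (800/2160)²·(1 − 161/800)·0.39²/161 = 0.000103511
  stratum B: (340/2160)²·(1 − 37/340)·2.35²/37 = 0.0032957
  stratum C: (740/2160)²·(1 − 44/740)·2.47²/44 = 0.0153065
  stratum D: (280/2160)²·(1 − 58/280)·0.87²/58 = 0.000173866
V̂(x̄_st) = 0.0188795
SE(x̄_st) = √0.0188795 = 0.137403

SE(x̄_st) ≈ 0.137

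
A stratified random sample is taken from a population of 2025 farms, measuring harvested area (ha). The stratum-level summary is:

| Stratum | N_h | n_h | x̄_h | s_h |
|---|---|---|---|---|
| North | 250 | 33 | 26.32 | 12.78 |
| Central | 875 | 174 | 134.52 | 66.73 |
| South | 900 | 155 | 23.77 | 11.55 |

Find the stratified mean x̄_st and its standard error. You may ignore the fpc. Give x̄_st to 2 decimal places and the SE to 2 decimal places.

x̄_st = Σ W_h x̄_h = (250·26.32 + 875·134.52 + 900·23.77)/2025 = 71.93975
V̂(x̄_st) = Σ W_h² s_h²/n_h, with W_h = N_h/N and N = 2025:
  stratum North: (250/2025)²·12.78²/33 = 0.0754358
  stratum Central: (875/2025)²·66.73²/174 = 4.77814
  stratum South: (900/2025)²·11.55²/155 = 0.170007
V̂(x̄_st) = 5.02359
SE(x̄_st) = √5.02359 = 2.24134

x̄_st ≈ 71.94, SE ≈ 2.24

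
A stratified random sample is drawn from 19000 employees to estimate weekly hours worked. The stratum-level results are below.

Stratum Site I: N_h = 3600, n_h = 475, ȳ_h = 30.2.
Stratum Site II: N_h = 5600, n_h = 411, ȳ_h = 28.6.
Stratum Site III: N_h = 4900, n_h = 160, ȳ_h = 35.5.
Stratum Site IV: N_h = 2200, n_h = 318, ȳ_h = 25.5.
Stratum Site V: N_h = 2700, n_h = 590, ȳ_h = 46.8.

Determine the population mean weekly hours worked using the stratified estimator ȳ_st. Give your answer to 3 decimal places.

N = Σ N_h = 19000. Stratum weights W_h = N_h/N.
ȳ_st = (3600·30.2 + 5600·28.6 + 4900·35.5 + 2200·25.5 + 2700·46.8) / 19000 = 32.91000

ȳ_st ≈ 32.910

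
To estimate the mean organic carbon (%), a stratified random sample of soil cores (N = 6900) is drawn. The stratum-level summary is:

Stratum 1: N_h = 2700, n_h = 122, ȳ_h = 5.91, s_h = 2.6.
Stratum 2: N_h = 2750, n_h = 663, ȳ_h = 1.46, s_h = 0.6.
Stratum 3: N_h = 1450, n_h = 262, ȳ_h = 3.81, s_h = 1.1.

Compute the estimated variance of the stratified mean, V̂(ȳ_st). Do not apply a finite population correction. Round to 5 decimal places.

V̂(ȳ_st) ≈ 0.00877

V̂(ȳ_st) = Σ W_h² s_h²/n_h, with W_h = N_h/N and N = 6900:
  stratum 1: (2700/6900)²·2.6²/122 = 0.0084843
  stratum 2: (2750/6900)²·0.6²/663 = 8.62494e-05
  stratum 3: (1450/6900)²·1.1²/262 = 0.000203949
V̂(ȳ_st) = 0.0087745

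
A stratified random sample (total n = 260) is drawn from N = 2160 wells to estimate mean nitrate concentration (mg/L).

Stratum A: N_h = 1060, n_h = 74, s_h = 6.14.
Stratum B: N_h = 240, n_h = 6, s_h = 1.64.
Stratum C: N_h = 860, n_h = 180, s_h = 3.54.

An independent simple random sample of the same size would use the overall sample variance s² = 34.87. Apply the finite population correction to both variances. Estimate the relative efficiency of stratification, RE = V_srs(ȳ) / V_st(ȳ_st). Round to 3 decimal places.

V̂(ȳ_st) = Σ W_h² (1 − n_h/N_h) s_h²/n_h, with W_h = N_h/N and N = 2160:
  stratum A: (1060/2160)²·(1 − 74/1060)·6.14²/74 = 0.114125
  stratum B: (240/2160)²·(1 − 6/240)·1.64²/6 = 0.0053958
  stratum C: (860/2160)²·(1 − 180/860)·3.54²/180 = 0.00872638
V_st = 0.128247
V_srs = (1 − 260/2160)·34.87/260 = 0.117972
Relative efficiency = V_srs / V_st = 0.117972/0.128247 = 0.9199

RE ≈ 0.920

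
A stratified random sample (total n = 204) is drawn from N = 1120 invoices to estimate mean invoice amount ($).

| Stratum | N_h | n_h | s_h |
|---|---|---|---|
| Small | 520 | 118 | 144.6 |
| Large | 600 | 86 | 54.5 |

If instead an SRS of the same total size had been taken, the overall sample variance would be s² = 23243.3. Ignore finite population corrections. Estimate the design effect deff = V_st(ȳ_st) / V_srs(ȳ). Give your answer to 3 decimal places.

V̂(ȳ_st) = Σ W_h² s_h²/n_h, with W_h = N_h/N and N = 1120:
  stratum Small: (520/1120)²·144.6²/118 = 38.1966
  stratum Large: (600/1120)²·54.5²/86 = 9.91199
V_st = 48.1086
V_srs = s²/n = 23243.3/204 = 113.938
deff = V_st / V_srs = 48.1086/113.938 = 0.4222

deff ≈ 0.422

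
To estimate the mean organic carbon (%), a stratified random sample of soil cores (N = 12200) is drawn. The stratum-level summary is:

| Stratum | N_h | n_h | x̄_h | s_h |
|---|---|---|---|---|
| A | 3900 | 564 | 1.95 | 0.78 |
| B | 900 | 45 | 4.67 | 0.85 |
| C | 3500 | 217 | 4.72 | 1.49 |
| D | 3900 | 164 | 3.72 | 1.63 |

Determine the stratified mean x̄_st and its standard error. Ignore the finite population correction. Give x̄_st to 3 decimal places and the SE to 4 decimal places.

x̄_st = Σ W_h x̄_h = (3900·1.95 + 900·4.67 + 3500·4.72 + 3900·3.72)/12200 = 3.51115
V̂(x̄_st) = Σ W_h² s_h²/n_h, with W_h = N_h/N and N = 12200:
  stratum A: (3900/12200)²·0.78²/564 = 0.000110235
  stratum B: (900/12200)²·0.85²/45 = 8.73757e-05
  stratum C: (3500/12200)²·1.49²/217 = 0.000842033
  stratum D: (3900/12200)²·1.63²/164 = 0.00165554
V̂(x̄_st) = 0.00269519
SE(x̄_st) = √0.00269519 = 0.0519152

x̄_st ≈ 3.511, SE ≈ 0.0519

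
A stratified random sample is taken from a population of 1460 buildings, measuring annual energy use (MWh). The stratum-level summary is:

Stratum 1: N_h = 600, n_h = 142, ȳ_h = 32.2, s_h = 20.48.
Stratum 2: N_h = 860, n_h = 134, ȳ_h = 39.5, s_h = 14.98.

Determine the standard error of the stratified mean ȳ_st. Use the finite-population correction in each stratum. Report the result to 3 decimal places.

SE(ȳ_st) ≈ 0.933

V̂(ȳ_st) = Σ W_h² (1 − n_h/N_h) s_h²/n_h, with W_h = N_h/N and N = 1460:
  stratum 1: (600/1460)²·(1 − 142/600)·20.48²/142 = 0.380787
  stratum 2: (860/1460)²·(1 − 134/860)·14.98²/134 = 0.49051
V̂(ȳ_st) = 0.871298
SE(ȳ_st) = √0.871298 = 0.933433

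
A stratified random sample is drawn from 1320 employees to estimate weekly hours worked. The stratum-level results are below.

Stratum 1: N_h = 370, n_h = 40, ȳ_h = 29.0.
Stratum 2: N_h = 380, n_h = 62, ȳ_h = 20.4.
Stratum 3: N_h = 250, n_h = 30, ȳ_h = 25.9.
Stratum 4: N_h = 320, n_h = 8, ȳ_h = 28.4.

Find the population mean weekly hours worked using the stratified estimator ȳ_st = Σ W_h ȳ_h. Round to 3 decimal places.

N = Σ N_h = 1320. Stratum weights W_h = N_h/N.
ȳ_st = (370·29.0 + 380·20.4 + 250·25.9 + 320·28.4) / 1320 = 25.79167

ȳ_st ≈ 25.792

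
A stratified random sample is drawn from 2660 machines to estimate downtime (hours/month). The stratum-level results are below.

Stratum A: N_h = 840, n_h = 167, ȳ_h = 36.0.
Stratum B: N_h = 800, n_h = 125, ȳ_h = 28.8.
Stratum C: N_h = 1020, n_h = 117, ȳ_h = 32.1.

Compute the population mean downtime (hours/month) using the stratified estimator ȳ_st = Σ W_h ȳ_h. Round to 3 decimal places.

ȳ_st ≈ 32.339

N = Σ N_h = 2660. Stratum weights W_h = N_h/N.
ȳ_st = (840·36.0 + 800·28.8 + 1020·32.1) / 2660 = 32.33910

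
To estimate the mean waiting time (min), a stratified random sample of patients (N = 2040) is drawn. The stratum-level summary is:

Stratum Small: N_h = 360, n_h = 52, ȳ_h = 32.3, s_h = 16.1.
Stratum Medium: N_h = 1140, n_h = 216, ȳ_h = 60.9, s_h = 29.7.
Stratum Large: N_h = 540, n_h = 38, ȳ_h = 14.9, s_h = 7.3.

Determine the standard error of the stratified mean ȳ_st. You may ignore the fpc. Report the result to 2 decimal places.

SE(ȳ_st) ≈ 1.24

V̂(ȳ_st) = Σ W_h² s_h²/n_h, with W_h = N_h/N and N = 2040:
  stratum Small: (360/2040)²·16.1²/52 = 0.155236
  stratum Medium: (1140/2040)²·29.7²/216 = 1.27529
  stratum Large: (540/2040)²·7.3²/38 = 0.0982628
V̂(ȳ_st) = 1.52879
SE(ȳ_st) = √1.52879 = 1.23644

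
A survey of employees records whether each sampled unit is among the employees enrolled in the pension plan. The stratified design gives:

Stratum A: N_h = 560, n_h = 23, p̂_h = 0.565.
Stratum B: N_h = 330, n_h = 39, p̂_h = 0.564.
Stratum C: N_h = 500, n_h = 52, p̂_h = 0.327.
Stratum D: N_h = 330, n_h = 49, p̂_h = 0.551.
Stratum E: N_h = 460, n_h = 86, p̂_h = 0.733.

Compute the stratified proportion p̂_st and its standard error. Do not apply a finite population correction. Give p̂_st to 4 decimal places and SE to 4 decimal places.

N = 2180; stratum weights W_h = N_h/N.
p̂_st = Σ W_h p̂_h = (560·0.565 + 330·0.564 + 500·0.327 + 330·0.551 + 460·0.733)/2180 = 0.54359
V̂(p̂_st) = Σ W_h² p̂_h(1−p̂_h)/(n_h−1):
  stratum A: (560/2180)²·0.565·0.435/22 = 0.000737188
  stratum B: (330/2180)²·0.564·0.436/38 = 0.000148285
  stratum C: (500/2180)²·0.327·0.673/51 = 0.000226997
  stratum D: (330/2180)²·0.551·0.449/48 = 0.000118106
  stratum E: (460/2180)²·0.733·0.267/85 = 0.000102518
V̂(p̂_st) = 0.00133309; SE = √V̂ = 0.0365115

p̂_st ≈ 0.5436, SE ≈ 0.0365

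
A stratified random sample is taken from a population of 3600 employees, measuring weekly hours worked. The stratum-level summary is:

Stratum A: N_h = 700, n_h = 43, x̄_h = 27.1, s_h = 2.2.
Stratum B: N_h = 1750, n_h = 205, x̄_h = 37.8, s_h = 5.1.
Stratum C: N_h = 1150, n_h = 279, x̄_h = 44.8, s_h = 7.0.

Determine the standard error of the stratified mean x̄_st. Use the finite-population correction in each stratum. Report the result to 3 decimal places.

V̂(x̄_st) = Σ W_h² (1 − n_h/N_h) s_h²/n_h, with W_h = N_h/N and N = 3600:
  stratum A: (700/3600)²·(1 − 43/700)·2.2²/43 = 0.00399425
  stratum B: (1750/3600)²·(1 − 205/1750)·5.1²/205 = 0.0264696
  stratum C: (1150/3600)²·(1 − 279/1150)·7.0²/279 = 0.0135738
V̂(x̄_st) = 0.0440377
SE(x̄_st) = √0.0440377 = 0.209852

SE(x̄_st) ≈ 0.210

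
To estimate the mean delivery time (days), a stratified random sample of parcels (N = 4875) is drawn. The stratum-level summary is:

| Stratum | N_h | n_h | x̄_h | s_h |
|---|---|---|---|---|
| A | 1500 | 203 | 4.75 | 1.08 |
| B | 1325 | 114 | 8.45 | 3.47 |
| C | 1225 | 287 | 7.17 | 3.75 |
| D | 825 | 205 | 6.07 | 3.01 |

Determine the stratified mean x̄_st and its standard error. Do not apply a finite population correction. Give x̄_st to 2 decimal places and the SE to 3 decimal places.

x̄_st ≈ 6.59, SE ≈ 0.113

x̄_st = Σ W_h x̄_h = (1500·4.75 + 1325·8.45 + 1225·7.17 + 825·6.07)/4875 = 6.58713
V̂(x̄_st) = Σ W_h² s_h²/n_h, with W_h = N_h/N and N = 4875:
  stratum A: (1500/4875)²·1.08²/203 = 0.000543982
  stratum B: (1325/4875)²·3.47²/114 = 0.00780255
  stratum C: (1225/4875)²·3.75²/287 = 0.00309388
  stratum D: (825/4875)²·3.01²/205 = 0.00126572
V̂(x̄_st) = 0.0127061
SE(x̄_st) = √0.0127061 = 0.112721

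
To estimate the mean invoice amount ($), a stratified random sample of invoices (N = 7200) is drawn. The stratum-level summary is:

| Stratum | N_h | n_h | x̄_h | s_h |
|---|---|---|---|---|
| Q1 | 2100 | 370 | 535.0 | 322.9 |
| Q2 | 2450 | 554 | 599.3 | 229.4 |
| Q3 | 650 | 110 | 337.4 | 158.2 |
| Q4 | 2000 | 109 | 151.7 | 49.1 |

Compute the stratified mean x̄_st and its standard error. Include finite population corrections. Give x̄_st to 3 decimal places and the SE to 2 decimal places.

x̄_st = Σ W_h x̄_h = (2100·535.0 + 2450·599.3 + 650·337.4 + 2000·151.7)/7200 = 432.56875
V̂(x̄_st) = Σ W_h² (1 − n_h/N_h) s_h²/n_h, with W_h = N_h/N and N = 7200:
  stratum Q1: (2100/7200)²·(1 − 370/2100)·322.9²/370 = 19.7485
  stratum Q2: (2450/7200)²·(1 − 554/2450)·229.4²/554 = 8.5117
  stratum Q3: (650/7200)²·(1 − 110/650)·158.2²/110 = 1.5405
  stratum Q4: (2000/7200)²·(1 − 109/2000)·49.1²/109 = 1.61359
V̂(x̄_st) = 31.4143
SE(x̄_st) = √31.4143 = 5.60485

x̄_st ≈ 432.569, SE ≈ 5.60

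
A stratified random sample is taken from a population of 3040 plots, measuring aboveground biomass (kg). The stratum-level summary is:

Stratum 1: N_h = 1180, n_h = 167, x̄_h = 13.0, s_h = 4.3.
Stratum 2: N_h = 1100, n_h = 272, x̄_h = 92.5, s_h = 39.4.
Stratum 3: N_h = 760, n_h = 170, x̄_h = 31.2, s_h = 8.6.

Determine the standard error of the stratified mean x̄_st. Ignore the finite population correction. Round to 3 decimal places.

V̂(x̄_st) = Σ W_h² s_h²/n_h, with W_h = N_h/N and N = 3040:
  stratum 1: (1180/3040)²·4.3²/167 = 0.0166816
  stratum 2: (1100/3040)²·39.4²/272 = 0.747243
  stratum 3: (760/3040)²·8.6²/170 = 0.0271912
V̂(x̄_st) = 0.791116
SE(x̄_st) = √0.791116 = 0.889447

SE(x̄_st) ≈ 0.889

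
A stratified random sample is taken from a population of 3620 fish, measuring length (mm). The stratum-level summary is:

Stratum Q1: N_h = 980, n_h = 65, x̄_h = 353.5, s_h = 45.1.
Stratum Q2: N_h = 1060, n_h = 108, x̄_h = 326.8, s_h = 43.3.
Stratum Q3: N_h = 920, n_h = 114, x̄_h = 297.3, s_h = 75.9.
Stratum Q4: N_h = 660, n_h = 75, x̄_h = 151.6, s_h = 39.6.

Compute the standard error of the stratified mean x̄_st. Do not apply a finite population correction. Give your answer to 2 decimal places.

SE(x̄_st) ≈ 2.78

V̂(x̄_st) = Σ W_h² s_h²/n_h, with W_h = N_h/N and N = 3620:
  stratum Q1: (980/3620)²·45.1²/65 = 2.29337
  stratum Q2: (1060/3620)²·43.3²/108 = 1.48849
  stratum Q3: (920/3620)²·75.9²/114 = 3.2639
  stratum Q4: (660/3620)²·39.6²/75 = 0.695024
V̂(x̄_st) = 7.74079
SE(x̄_st) = √7.74079 = 2.78223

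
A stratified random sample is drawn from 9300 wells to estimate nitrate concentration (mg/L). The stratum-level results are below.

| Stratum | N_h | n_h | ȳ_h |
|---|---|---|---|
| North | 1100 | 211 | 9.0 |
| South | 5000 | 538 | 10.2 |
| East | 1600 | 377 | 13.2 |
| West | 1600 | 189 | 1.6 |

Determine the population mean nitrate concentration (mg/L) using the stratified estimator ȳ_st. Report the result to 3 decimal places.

N = Σ N_h = 9300. Stratum weights W_h = N_h/N.
ȳ_st = (1100·9.0 + 5000·10.2 + 1600·13.2 + 1600·1.6) / 9300 = 9.09462

ȳ_st ≈ 9.095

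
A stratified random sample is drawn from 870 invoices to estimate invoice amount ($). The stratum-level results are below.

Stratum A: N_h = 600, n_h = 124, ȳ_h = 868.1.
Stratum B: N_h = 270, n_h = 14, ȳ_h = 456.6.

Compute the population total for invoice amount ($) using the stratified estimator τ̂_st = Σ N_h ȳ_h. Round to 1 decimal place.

τ̂_st ≈ 644142.0

τ̂_st = Σ N_h ȳ_h = 600·868.1 + 270·456.6 = 644142.0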